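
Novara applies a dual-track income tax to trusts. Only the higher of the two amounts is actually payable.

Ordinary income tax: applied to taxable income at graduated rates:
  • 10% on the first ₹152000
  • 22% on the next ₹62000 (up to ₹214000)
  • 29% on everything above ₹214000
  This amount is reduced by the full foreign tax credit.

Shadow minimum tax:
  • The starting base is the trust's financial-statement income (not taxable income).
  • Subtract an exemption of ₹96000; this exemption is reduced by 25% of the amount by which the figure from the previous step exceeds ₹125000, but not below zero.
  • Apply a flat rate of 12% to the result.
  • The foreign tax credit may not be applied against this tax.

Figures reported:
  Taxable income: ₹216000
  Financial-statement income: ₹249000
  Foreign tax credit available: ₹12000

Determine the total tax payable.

₹22080

Ordinary income tax:
  ₹152000 × 10% = ₹15200
  ₹62000 × 22% = ₹13640
  ₹2000 × 29% = ₹580
  → ₹29420
  Less foreign tax credit ₹12000 → ₹17420

Shadow minimum tax:
  Base (financial-statement income): ₹249000
  Exemption: ₹96000 − 25% × (₹249000 − ₹125000) = ₹96000 − ₹31000 = ₹65000
  Base: ₹249000 − ₹65000 = ₹184000
  ₹184000 × 12% = ₹22080

₹22080 > ₹17420, so the shadow minimum tax is the binding amount.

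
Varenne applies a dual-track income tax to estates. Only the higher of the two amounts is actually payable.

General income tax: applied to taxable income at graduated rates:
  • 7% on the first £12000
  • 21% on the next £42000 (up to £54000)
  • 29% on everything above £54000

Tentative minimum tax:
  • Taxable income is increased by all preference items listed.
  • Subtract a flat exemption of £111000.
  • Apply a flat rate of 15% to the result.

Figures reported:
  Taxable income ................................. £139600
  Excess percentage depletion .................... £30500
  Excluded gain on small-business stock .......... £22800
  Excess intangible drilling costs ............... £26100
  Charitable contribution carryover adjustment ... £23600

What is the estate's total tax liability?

£34484

Tentative minimum tax:
  Adjusted income: £139600 + £30500 + £22800 + £26100 + £23600 = £242600
  Less exemption £111000 → base £131600
  £131600 × 15% = £19740

General income tax:
  £12000 × 7% = £840
  £42000 × 21% = £8820
  £85600 × 29% = £24824
  → £34484

£34484 > £19740, so the general income tax governs.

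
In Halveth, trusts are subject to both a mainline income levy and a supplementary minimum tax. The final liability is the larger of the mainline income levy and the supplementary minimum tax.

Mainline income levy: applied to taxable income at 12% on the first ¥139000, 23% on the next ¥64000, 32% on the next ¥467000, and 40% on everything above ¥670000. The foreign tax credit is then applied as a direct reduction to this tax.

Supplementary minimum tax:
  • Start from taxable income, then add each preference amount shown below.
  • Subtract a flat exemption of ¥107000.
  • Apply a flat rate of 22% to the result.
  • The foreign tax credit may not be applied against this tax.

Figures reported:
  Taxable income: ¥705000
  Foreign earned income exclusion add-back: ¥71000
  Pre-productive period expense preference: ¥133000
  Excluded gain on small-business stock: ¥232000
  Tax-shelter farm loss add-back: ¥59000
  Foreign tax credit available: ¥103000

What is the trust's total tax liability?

¥240460

Supplementary minimum tax:
  Adjusted income: ¥705000 + ¥71000 + ¥133000 + ¥232000 + ¥59000 = ¥1200000
  Less exemption ¥107000 → base ¥1093000
  ¥1093000 × 22% = ¥240460

Mainline income levy:
  ¥139000 × 12% = ¥16680
  ¥64000 × 23% = ¥14720
  ¥467000 × 32% = ¥149440
  ¥35000 × 40% = ¥14000
  → ¥194840
  Less foreign tax credit ¥103000 → ¥91840

¥240460 > ¥91840, so the supplementary minimum tax is the binding amount.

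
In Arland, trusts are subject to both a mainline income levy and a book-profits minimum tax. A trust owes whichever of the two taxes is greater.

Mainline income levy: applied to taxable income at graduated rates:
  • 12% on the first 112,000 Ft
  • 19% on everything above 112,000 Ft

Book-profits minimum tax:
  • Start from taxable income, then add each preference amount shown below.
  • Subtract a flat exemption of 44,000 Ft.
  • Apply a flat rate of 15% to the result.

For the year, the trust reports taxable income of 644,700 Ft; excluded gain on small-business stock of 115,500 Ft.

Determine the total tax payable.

114,653 Ft

Mainline income levy:
  112,000 Ft × 12% = 13,440 Ft
  532,700 Ft × 19% = 101,213 Ft
  → 114,653 Ft

Book-profits minimum tax:
  Adjusted income: 644,700 Ft + 115,500 Ft = 760,200 Ft
  Less exemption 44,000 Ft → base 716,200 Ft
  716,200 Ft × 15% = 107,430 Ft

114,653 Ft > 107,430 Ft, so the mainline income levy governs.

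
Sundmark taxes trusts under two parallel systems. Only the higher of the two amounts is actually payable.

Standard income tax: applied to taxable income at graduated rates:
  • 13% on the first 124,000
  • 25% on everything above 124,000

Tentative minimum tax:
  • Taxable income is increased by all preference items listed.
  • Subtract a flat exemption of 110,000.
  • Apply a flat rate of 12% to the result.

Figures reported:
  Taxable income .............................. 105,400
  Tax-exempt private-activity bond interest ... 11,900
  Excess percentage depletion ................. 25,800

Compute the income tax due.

13,702

Standard income tax:
  105,400 × 13% = 13,702

Tentative minimum tax:
  Adjusted income: 105,400 + 11,900 + 25,800 = 143,100
  Less exemption 110,000 → base 33,100
  33,100 × 12% = 3,972

13,702 > 3,972, so the standard income tax governs.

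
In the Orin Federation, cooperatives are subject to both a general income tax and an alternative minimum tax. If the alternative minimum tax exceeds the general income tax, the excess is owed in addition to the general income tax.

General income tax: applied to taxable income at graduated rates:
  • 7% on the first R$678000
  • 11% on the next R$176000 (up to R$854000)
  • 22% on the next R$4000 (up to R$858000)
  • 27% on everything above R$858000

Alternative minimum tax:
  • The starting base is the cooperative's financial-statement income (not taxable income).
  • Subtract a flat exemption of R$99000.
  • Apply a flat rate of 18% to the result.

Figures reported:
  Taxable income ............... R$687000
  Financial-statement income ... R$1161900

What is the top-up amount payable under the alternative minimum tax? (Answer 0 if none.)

General income tax:
  R$678000 × 7% = R$47460
  R$9000 × 11% = R$990
  → R$48450

Alternative minimum tax:
  Base (financial-statement income): R$1161900
  Less exemption R$99000 → base R$1062900
  R$1062900 × 18% = R$191322

Excess of alternative minimum tax over general income tax: R$191322 − R$48450 = R$142872.

R$142872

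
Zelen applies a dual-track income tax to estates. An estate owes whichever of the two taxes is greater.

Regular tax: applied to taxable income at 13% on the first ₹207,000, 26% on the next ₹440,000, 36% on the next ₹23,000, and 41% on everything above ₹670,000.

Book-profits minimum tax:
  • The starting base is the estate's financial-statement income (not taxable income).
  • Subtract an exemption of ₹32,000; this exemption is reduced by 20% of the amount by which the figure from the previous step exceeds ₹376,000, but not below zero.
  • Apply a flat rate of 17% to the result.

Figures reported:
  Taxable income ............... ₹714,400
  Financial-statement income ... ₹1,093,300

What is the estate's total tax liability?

₹185,861

Regular tax:
  ₹207,000 × 13% = ₹26,910
  ₹440,000 × 26% = ₹114,400
  ₹23,000 × 36% = ₹8,280
  ₹44,400 × 41% = ₹18,204
  → ₹167,794

Book-profits minimum tax:
  Base (financial-statement income): ₹1,093,300
  Exemption: 20% × (₹1,093,300 − ₹376,000) = ₹143,460 ≥ ₹32,000, so the exemption is fully phased out
  Base: ₹1,093,300 − ₹0 = ₹1,093,300
  ₹1,093,300 × 17% = ₹185,861

₹185,861 > ₹167,794, so the book-profits minimum tax is the binding amount.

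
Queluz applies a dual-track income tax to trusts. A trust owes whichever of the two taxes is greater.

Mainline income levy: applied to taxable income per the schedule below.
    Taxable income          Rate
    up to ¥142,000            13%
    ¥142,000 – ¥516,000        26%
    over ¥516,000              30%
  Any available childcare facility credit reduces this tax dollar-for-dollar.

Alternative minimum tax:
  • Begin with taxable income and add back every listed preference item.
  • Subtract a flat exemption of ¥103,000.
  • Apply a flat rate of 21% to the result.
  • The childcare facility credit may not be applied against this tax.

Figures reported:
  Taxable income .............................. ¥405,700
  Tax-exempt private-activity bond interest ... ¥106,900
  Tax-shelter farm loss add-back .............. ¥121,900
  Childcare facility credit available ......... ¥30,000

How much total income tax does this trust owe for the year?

¥111,615

Mainline income levy:
  ¥142,000 × 13% = ¥18,460
  ¥263,700 × 26% = ¥68,562
  → ¥87,022
  Less childcare facility credit ¥30,000 → ¥57,022

Alternative minimum tax:
  Adjusted income: ¥405,700 + ¥106,900 + ¥121,900 = ¥634,500
  Less exemption ¥103,000 → base ¥531,500
  ¥531,500 × 21% = ¥111,615

¥111,615 > ¥57,022, so the alternative minimum tax is the binding amount.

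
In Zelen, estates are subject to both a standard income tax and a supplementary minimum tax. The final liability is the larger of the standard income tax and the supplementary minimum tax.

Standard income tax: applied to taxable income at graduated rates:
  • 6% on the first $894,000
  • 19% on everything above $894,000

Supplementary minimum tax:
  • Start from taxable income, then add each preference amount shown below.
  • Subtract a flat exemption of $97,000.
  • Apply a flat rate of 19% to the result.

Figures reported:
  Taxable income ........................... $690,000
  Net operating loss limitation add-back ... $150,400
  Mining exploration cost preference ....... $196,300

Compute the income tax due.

$178,543

Supplementary minimum tax:
  Adjusted income: $690,000 + $150,400 + $196,300 = $1,036,700
  Less exemption $97,000 → base $939,700
  $939,700 × 19% = $178,543

Standard income tax:
  $690,000 × 6% = $41,400

$178,543 > $41,400, so the supplementary minimum tax is the binding amount.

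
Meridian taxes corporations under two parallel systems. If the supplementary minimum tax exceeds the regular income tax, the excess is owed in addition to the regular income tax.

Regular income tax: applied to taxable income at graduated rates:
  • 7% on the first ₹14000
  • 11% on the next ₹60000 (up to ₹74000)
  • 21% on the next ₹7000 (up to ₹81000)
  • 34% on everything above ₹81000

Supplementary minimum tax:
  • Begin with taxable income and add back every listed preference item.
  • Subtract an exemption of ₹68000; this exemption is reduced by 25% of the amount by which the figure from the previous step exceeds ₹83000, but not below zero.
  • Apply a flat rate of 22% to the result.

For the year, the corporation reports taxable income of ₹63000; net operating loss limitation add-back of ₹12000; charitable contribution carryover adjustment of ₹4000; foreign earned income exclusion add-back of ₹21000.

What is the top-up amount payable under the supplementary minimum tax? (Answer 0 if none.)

Regular income tax:
  ₹14000 × 7% = ₹980
  ₹49000 × 11% = ₹5390
  → ₹6370

Supplementary minimum tax:
  Adjusted income: ₹63000 + ₹12000 + ₹4000 + ₹21000 = ₹100000
  Exemption: ₹68000 − 25% × (₹100000 − ₹83000) = ₹68000 − ₹4250 = ₹63750
  Base: ₹100000 − ₹63750 = ₹36250
  ₹36250 × 22% = ₹7975

Excess of supplementary minimum tax over regular income tax: ₹7975 − ₹6370 = ₹1605.

₹1605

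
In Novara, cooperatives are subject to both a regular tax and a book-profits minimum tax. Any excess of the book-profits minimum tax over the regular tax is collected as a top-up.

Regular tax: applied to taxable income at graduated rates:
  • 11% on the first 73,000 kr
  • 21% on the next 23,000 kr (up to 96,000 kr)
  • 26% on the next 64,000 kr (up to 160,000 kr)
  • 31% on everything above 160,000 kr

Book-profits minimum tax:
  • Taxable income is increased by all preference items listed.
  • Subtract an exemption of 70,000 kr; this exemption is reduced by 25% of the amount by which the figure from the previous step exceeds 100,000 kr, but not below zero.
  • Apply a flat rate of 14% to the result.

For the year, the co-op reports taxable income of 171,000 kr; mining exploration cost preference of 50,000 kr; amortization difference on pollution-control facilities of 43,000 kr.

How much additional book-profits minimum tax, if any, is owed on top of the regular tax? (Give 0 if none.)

Book-profits minimum tax:
  Adjusted income: 171,000 kr + 50,000 kr + 43,000 kr = 264,000 kr
  Exemption: 70,000 kr − 25% × (264,000 kr − 100,000 kr) = 70,000 kr − 41,000 kr = 29,000 kr
  Base: 264,000 kr − 29,000 kr = 235,000 kr
  235,000 kr × 14% = 32,900 kr

Regular tax:
  73,000 kr × 11% = 8,030 kr
  23,000 kr × 21% = 4,830 kr
  64,000 kr × 26% = 16,640 kr
  11,000 kr × 31% = 3,410 kr
  → 32,910 kr

32,900 kr ≤ 32,910 kr, so no add-on is due.

0 kr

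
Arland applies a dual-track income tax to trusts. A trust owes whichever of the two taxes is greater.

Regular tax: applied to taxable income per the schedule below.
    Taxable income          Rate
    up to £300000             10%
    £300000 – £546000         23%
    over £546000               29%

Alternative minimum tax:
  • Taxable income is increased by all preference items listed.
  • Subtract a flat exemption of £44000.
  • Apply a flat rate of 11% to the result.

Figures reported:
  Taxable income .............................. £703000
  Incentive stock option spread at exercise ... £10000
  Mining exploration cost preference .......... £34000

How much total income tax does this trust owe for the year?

£132110

Alternative minimum tax:
  Adjusted income: £703000 + £10000 + £34000 = £747000
  Less exemption £44000 → base £703000
  £703000 × 11% = £77330

Regular tax:
  £300000 × 10% = £30000
  £246000 × 23% = £56580
  £157000 × 29% = £45530
  → £132110

£132110 > £77330, so the regular tax governs.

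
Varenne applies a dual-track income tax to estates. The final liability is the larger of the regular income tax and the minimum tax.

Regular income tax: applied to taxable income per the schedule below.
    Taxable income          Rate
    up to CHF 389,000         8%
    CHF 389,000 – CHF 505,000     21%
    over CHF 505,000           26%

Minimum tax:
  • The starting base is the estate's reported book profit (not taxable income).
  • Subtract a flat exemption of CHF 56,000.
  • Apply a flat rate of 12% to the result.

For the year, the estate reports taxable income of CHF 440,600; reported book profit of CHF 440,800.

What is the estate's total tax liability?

Minimum tax:
  Base (reported book profit): CHF 440,800
  Less exemption CHF 56,000 → base CHF 384,800
  CHF 384,800 × 12% = CHF 46,176

Regular income tax:
  CHF 389,000 × 8% = CHF 31,120
  CHF 51,600 × 21% = CHF 10,836
  → CHF 41,956

CHF 46,176 > CHF 41,956, so the minimum tax is the binding amount.

CHF 46,176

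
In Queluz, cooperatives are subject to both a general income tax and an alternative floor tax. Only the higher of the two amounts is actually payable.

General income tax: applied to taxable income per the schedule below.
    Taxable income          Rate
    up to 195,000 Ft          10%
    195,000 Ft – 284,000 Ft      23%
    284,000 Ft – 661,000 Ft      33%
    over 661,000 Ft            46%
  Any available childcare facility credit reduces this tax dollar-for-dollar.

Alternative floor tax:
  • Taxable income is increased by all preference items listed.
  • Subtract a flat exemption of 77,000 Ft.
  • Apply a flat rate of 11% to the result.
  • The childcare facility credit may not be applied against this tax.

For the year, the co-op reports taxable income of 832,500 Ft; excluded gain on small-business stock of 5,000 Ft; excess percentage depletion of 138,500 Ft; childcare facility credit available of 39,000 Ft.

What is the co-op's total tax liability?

204,270 Ft

Alternative floor tax:
  Adjusted income: 832,500 Ft + 5,000 Ft + 138,500 Ft = 976,000 Ft
  Less exemption 77,000 Ft → base 899,000 Ft
  899,000 Ft × 11% = 98,890 Ft

General income tax:
  195,000 Ft × 10% = 19,500 Ft
  89,000 Ft × 23% = 20,470 Ft
  377,000 Ft × 33% = 124,410 Ft
  171,500 Ft × 46% = 78,890 Ft
  → 243,270 Ft
  Less childcare facility credit 39,000 Ft → 204,270 Ft

204,270 Ft > 98,890 Ft, so the general income tax governs.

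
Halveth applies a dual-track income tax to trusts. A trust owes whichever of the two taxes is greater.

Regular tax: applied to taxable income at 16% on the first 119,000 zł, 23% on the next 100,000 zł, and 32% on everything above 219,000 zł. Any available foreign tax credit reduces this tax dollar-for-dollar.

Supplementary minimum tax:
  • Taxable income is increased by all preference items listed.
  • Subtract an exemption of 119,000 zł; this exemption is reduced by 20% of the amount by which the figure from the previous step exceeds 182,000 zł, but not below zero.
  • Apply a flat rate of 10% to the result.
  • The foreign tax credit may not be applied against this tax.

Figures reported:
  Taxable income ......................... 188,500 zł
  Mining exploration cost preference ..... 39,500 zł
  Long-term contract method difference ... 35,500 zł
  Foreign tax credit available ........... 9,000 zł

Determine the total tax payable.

26,025 zł

Supplementary minimum tax:
  Adjusted income: 188,500 zł + 39,500 zł + 35,500 zł = 263,500 zł
  Exemption: 119,000 zł − 20% × (263,500 zł − 182,000 zł) = 119,000 zł − 16,300 zł = 102,700 zł
  Base: 263,500 zł − 102,700 zł = 160,800 zł
  160,800 zł × 10% = 16,080 zł

Regular tax:
  119,000 zł × 16% = 19,040 zł
  69,500 zł × 23% = 15,985 zł
  → 35,025 zł
  Less foreign tax credit 9,000 zł → 26,025 zł

26,025 zł > 16,080 zł, so the regular tax governs.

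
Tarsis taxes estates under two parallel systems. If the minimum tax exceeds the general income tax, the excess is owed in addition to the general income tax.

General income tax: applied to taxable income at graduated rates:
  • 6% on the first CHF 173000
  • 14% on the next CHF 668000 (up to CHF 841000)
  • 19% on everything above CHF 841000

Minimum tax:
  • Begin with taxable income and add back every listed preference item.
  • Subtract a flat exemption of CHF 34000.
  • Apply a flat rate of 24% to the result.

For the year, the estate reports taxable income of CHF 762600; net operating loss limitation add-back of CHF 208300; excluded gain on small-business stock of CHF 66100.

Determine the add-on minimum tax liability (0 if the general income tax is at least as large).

CHF 147796

Minimum tax:
  Adjusted income: CHF 762600 + CHF 208300 + CHF 66100 = CHF 1037000
  Less exemption CHF 34000 → base CHF 1003000
  CHF 1003000 × 24% = CHF 240720

General income tax:
  CHF 173000 × 6% = CHF 10380
  CHF 589600 × 14% = CHF 82544
  → CHF 92924

Excess of minimum tax over general income tax: CHF 240720 − CHF 92924 = CHF 147796.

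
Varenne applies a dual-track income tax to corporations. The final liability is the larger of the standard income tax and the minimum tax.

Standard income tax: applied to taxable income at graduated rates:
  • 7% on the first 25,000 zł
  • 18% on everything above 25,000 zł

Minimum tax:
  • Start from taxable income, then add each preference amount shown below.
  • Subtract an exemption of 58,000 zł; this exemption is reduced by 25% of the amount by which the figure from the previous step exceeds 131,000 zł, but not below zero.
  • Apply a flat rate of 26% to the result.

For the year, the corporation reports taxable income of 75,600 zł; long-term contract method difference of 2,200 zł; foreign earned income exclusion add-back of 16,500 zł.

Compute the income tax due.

Standard income tax:
  25,000 zł × 7% = 1,750 zł
  50,600 zł × 18% = 9,108 zł
  → 10,858 zł

Minimum tax:
  Adjusted income: 75,600 zł + 2,200 zł + 16,500 zł = 94,300 zł
  Exemption: 94,300 zł ≤ 131,000 zł, so full 58,000 zł applies
  Base: 94,300 zł − 58,000 zł = 36,300 zł
  36,300 zł × 26% = 9,438 zł

10,858 zł > 9,438 zł, so the standard income tax governs.

10,858 zł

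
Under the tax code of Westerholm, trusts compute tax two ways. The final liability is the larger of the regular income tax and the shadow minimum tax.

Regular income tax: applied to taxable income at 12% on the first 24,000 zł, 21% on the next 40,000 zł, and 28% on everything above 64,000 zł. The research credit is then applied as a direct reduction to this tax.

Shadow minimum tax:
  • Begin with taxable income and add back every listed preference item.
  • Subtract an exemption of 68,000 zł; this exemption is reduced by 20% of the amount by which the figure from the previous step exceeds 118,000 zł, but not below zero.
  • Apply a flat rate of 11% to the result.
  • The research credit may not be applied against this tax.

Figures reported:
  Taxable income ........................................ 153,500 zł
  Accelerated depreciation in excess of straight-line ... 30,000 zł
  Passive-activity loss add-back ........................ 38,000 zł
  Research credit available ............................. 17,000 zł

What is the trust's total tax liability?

Shadow minimum tax:
  Adjusted income: 153,500 zł + 30,000 zł + 38,000 zł = 221,500 zł
  Exemption: 68,000 zł − 20% × (221,500 zł − 118,000 zł) = 68,000 zł − 20,700 zł = 47,300 zł
  Base: 221,500 zł − 47,300 zł = 174,200 zł
  174,200 zł × 11% = 19,162 zł

Regular income tax:
  24,000 zł × 12% = 2,880 zł
  40,000 zł × 21% = 8,400 zł
  89,500 zł × 28% = 25,060 zł
  → 36,340 zł
  Less research credit 17,000 zł → 19,340 zł

19,340 zł > 19,162 zł, so the regular income tax governs.

19,340 zł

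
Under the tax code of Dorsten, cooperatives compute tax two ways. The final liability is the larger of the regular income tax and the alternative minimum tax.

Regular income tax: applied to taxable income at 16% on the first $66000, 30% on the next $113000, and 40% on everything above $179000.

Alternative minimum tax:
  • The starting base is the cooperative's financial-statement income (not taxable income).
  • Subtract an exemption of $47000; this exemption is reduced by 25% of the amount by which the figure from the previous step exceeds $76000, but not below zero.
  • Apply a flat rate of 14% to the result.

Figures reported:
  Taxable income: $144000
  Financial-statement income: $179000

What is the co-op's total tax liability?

$33960

Regular income tax:
  $66000 × 16% = $10560
  $78000 × 30% = $23400
  → $33960

Alternative minimum tax:
  Base (financial-statement income): $179000
  Exemption: $47000 − 25% × ($179000 − $76000) = $47000 − $25750 = $21250
  Base: $179000 − $21250 = $157750
  $157750 × 14% = $22085

$33960 > $22085, so the regular income tax governs.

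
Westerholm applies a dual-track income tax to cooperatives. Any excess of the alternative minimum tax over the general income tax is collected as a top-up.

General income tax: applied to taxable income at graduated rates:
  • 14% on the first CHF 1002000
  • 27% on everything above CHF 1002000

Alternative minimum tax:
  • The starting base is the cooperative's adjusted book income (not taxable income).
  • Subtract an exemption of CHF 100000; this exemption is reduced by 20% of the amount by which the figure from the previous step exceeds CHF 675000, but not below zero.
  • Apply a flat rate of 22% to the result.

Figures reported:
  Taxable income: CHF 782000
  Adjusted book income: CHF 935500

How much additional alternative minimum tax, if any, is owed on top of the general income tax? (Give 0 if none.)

Alternative minimum tax:
  Base (adjusted book income): CHF 935500
  Exemption: CHF 100000 − 20% × (CHF 935500 − CHF 675000) = CHF 100000 − CHF 52100 = CHF 47900
  Base: CHF 935500 − CHF 47900 = CHF 887600
  CHF 887600 × 22% = CHF 195272

General income tax:
  CHF 782000 × 14% = CHF 109480

Excess of alternative minimum tax over general income tax: CHF 195272 − CHF 109480 = CHF 85792.

CHF 85792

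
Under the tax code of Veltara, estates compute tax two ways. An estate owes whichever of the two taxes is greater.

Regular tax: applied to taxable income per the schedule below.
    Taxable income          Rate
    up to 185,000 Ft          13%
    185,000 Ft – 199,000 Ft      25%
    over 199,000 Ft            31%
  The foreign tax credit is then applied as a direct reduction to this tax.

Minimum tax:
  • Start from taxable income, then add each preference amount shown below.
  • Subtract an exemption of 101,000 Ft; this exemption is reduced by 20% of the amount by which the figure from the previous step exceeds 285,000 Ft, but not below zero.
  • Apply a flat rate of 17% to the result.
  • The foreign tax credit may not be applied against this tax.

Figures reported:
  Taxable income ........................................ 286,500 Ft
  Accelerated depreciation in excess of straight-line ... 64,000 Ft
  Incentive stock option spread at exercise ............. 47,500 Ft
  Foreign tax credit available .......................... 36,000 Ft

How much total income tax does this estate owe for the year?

Minimum tax:
  Adjusted income: 286,500 Ft + 64,000 Ft + 47,500 Ft = 398,000 Ft
  Exemption: 101,000 Ft − 20% × (398,000 Ft − 285,000 Ft) = 101,000 Ft − 22,600 Ft = 78,400 Ft
  Base: 398,000 Ft − 78,400 Ft = 319,600 Ft
  319,600 Ft × 17% = 54,332 Ft

Regular tax:
  185,000 Ft × 13% = 24,050 Ft
  14,000 Ft × 25% = 3,500 Ft
  87,500 Ft × 31% = 27,125 Ft
  → 54,675 Ft
  Less foreign tax credit 36,000 Ft → 18,675 Ft

54,332 Ft > 18,675 Ft, so the minimum tax is the binding amount.

54,332 Ft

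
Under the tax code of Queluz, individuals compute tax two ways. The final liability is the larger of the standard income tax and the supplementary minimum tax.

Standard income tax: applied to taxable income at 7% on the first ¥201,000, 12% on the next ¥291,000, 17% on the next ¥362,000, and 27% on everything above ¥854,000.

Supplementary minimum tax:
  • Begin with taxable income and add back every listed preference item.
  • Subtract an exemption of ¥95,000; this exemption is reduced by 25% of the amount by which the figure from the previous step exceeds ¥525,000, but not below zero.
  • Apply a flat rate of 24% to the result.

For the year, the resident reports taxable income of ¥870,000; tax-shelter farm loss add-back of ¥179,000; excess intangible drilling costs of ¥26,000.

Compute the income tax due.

¥258,000

Standard income tax:
  ¥201,000 × 7% = ¥14,070
  ¥291,000 × 12% = ¥34,920
  ¥362,000 × 17% = ¥61,540
  ¥16,000 × 27% = ¥4,320
  → ¥114,850

Supplementary minimum tax:
  Adjusted income: ¥870,000 + ¥179,000 + ¥26,000 = ¥1,075,000
  Exemption: 25% × (¥1,075,000 − ¥525,000) = ¥137,500 ≥ ¥95,000, so the exemption is fully phased out
  Base: ¥1,075,000 − ¥0 = ¥1,075,000
  ¥1,075,000 × 24% = ¥258,000

¥258,000 > ¥114,850, so the supplementary minimum tax is the binding amount.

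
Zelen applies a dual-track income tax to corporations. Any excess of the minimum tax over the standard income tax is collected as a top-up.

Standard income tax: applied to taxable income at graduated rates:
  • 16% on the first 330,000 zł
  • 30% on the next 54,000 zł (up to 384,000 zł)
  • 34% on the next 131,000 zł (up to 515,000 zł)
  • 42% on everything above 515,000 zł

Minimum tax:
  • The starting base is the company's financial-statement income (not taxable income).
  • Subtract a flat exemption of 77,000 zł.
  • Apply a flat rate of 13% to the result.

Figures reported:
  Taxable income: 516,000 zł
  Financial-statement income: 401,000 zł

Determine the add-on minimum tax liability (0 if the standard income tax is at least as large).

Minimum tax:
  Base (financial-statement income): 401,000 zł
  Less exemption 77,000 zł → base 324,000 zł
  324,000 zł × 13% = 42,120 zł

Standard income tax:
  330,000 zł × 16% = 52,800 zł
  54,000 zł × 30% = 16,200 zł
  131,000 zł × 34% = 44,540 zł
  1,000 zł × 42% = 420 zł
  → 113,960 zł

42,120 zł ≤ 113,960 zł, so no add-on is due.

0 zł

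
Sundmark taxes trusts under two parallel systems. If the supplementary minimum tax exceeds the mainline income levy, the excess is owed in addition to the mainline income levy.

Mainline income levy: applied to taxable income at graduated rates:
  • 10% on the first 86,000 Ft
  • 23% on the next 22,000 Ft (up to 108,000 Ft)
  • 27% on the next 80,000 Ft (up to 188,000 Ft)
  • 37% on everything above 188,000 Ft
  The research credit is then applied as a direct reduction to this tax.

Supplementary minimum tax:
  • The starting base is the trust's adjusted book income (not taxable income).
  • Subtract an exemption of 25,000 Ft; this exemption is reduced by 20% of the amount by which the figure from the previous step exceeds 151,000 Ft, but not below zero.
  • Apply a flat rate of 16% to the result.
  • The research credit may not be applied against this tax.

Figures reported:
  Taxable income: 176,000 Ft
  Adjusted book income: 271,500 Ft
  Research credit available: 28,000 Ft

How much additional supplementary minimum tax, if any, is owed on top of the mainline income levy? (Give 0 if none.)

39,276 Ft

Supplementary minimum tax:
  Base (adjusted book income): 271,500 Ft
  Exemption: 25,000 Ft − 20% × (271,500 Ft − 151,000 Ft) = 25,000 Ft − 24,100 Ft = 900 Ft
  Base: 271,500 Ft − 900 Ft = 270,600 Ft
  270,600 Ft × 16% = 43,296 Ft

Mainline income levy:
  86,000 Ft × 10% = 8,600 Ft
  22,000 Ft × 23% = 5,060 Ft
  68,000 Ft × 27% = 18,360 Ft
  → 32,020 Ft
  Less research credit 28,000 Ft → 4,020 Ft

Excess of supplementary minimum tax over mainline income levy: 43,296 Ft − 4,020 Ft = 39,276 Ft.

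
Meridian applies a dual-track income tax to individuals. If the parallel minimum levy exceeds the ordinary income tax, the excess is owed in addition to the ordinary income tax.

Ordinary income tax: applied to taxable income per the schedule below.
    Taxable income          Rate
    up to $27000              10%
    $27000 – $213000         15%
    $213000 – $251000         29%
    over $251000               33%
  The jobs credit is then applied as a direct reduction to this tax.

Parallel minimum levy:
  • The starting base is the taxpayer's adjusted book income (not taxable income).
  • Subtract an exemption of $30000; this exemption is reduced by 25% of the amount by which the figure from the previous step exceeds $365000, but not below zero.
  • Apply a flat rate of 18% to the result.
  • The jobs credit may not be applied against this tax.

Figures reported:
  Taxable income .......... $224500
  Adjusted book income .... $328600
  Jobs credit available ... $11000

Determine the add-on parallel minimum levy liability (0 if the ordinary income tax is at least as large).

$30813

Parallel minimum levy:
  Base (adjusted book income): $328600
  Exemption: $328600 ≤ $365000, so full $30000 applies
  Base: $328600 − $30000 = $298600
  $298600 × 18% = $53748

Ordinary income tax:
  $27000 × 10% = $2700
  $186000 × 15% = $27900
  $11500 × 29% = $3335
  → $33935
  Less jobs credit $11000 → $22935

Excess of parallel minimum levy over ordinary income tax: $53748 − $22935 = $30813.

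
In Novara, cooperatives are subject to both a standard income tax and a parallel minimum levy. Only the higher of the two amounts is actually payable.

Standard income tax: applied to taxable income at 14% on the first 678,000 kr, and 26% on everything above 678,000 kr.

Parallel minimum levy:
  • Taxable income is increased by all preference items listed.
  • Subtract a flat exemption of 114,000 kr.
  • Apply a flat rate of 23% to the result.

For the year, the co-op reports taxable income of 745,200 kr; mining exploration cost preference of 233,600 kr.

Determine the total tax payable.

198,904 kr

Standard income tax:
  678,000 kr × 14% = 94,920 kr
  67,200 kr × 26% = 17,472 kr
  → 112,392 kr

Parallel minimum levy:
  Adjusted income: 745,200 kr + 233,600 kr = 978,800 kr
  Less exemption 114,000 kr → base 864,800 kr
  864,800 kr × 23% = 198,904 kr

198,904 kr > 112,392 kr, so the parallel minimum levy is the binding amount.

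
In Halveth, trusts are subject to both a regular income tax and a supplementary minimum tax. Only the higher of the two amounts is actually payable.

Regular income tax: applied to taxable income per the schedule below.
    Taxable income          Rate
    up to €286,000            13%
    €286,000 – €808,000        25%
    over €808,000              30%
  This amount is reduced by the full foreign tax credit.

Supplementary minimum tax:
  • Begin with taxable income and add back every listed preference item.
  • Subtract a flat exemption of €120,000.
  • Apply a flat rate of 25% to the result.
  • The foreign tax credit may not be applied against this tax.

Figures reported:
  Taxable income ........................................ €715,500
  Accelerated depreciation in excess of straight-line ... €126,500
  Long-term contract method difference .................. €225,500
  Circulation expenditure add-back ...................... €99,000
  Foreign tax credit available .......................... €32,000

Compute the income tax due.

€261,625

Regular income tax:
  €286,000 × 13% = €37,180
  €429,500 × 25% = €107,375
  → €144,555
  Less foreign tax credit €32,000 → €112,555

Supplementary minimum tax:
  Adjusted income: €715,500 + €126,500 + €225,500 + €99,000 = €1,166,500
  Less exemption €120,000 → base €1,046,500
  €1,046,500 × 25% = €261,625

€261,625 > €112,555, so the supplementary minimum tax is the binding amount.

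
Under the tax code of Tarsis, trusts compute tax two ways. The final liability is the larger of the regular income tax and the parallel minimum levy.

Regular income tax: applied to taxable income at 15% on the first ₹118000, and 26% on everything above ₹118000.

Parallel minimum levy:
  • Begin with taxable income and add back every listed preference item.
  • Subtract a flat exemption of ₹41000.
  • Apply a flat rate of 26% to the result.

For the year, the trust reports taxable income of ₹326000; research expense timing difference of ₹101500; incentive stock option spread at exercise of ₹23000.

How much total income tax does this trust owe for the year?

Parallel minimum levy:
  Adjusted income: ₹326000 + ₹101500 + ₹23000 = ₹450500
  Less exemption ₹41000 → base ₹409500
  ₹409500 × 26% = ₹106470

Regular income tax:
  ₹118000 × 15% = ₹17700
  ₹208000 × 26% = ₹54080
  → ₹71780

₹106470 > ₹71780, so the parallel minimum levy is the binding amount.

₹106470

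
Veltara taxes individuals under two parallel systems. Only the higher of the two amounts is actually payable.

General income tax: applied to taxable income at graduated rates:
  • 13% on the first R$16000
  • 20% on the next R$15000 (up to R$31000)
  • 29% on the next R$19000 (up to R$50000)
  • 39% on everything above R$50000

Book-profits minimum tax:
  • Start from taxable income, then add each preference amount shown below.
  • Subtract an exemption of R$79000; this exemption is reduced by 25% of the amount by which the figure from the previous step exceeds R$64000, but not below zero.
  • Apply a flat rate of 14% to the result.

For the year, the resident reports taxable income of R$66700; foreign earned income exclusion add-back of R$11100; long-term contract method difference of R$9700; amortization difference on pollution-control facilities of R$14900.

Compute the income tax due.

R$17103

General income tax:
  R$16000 × 13% = R$2080
  R$15000 × 20% = R$3000
  R$19000 × 29% = R$5510
  R$16700 × 39% = R$6513
  → R$17103

Book-profits minimum tax:
  Adjusted income: R$66700 + R$11100 + R$9700 + R$14900 = R$102400
  Exemption: R$79000 − 25% × (R$102400 − R$64000) = R$79000 − R$9600 = R$69400
  Base: R$102400 − R$69400 = R$33000
  R$33000 × 14% = R$4620

R$17103 > R$4620, so the general income tax governs.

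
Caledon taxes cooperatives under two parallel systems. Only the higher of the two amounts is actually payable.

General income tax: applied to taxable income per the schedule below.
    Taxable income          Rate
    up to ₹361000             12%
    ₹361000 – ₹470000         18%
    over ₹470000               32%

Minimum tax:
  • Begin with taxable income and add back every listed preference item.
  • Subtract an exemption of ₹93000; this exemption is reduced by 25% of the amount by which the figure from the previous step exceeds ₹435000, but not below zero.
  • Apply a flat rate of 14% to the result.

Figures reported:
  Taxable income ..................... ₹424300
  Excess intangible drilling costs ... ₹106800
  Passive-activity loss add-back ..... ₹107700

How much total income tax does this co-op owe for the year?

₹83545

Minimum tax:
  Adjusted income: ₹424300 + ₹106800 + ₹107700 = ₹638800
  Exemption: ₹93000 − 25% × (₹638800 − ₹435000) = ₹93000 − ₹50950 = ₹42050
  Base: ₹638800 − ₹42050 = ₹596750
  ₹596750 × 14% = ₹83545

General income tax:
  ₹361000 × 12% = ₹43320
  ₹63300 × 18% = ₹11394
  → ₹54714

₹83545 > ₹54714, so the minimum tax is the binding amount.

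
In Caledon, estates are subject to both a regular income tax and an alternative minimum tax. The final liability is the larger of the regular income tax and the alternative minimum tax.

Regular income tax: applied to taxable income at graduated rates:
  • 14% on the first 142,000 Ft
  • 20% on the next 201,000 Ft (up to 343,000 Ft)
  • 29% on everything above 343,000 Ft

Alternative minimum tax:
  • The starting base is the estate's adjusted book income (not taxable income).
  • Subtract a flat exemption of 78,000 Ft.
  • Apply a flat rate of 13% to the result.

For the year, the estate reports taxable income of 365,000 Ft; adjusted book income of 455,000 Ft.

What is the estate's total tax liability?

66,460 Ft

Alternative minimum tax:
  Base (adjusted book income): 455,000 Ft
  Less exemption 78,000 Ft → base 377,000 Ft
  377,000 Ft × 13% = 49,010 Ft

Regular income tax:
  142,000 Ft × 14% = 19,880 Ft
  201,000 Ft × 20% = 40,200 Ft
  22,000 Ft × 29% = 6,380 Ft
  → 66,460 Ft

66,460 Ft > 49,010 Ft, so the regular income tax governs.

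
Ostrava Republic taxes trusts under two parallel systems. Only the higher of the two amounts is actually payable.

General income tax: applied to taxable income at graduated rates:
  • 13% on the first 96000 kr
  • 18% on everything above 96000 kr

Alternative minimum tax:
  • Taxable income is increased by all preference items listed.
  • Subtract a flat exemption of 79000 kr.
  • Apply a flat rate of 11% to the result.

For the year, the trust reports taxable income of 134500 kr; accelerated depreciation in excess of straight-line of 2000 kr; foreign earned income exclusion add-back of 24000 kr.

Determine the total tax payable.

General income tax:
  96000 kr × 13% = 12480 kr
  38500 kr × 18% = 6930 kr
  → 19410 kr

Alternative minimum tax:
  Adjusted income: 134500 kr + 2000 kr + 24000 kr = 160500 kr
  Less exemption 79000 kr → base 81500 kr
  81500 kr × 11% = 8965 kr

19410 kr > 8965 kr, so the general income tax governs.

19410 kr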